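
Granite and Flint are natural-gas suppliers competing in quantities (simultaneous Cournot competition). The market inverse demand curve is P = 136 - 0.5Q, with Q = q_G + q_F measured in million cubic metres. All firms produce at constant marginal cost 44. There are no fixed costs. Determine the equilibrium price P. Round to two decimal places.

A representative firm's profit is π_i = q_i(136 - 0.5Q) - 44q_i.
Setting ∂π_i/∂q_i = 0 with rivals' quantities fixed: 92 - q_i - (1/2)q_j = 0.
With identical firms every q_j equals q_i, so q_j = q_i and 92 = (3/2)q_i, giving q_i = 184/3.
Total output Q = 368/3, so price P = 136 - (1/2)·(368/3) = 224/3.

74.67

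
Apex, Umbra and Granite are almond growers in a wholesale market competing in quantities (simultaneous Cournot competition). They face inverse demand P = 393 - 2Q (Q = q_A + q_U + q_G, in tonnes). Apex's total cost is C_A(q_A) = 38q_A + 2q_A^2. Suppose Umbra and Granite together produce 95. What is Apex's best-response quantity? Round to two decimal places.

20.63

With rivals' combined output fixed at 95, Apex's profit is π_A = (393 - 2·95 - 2q_A)q_A - (38q_A + 2q_A²) = (203 - 2q_A)q_A - (38q_A + 2q_A²).
∂π_A/∂q_A = 165 - 8q_A = 0, so q_A = 165/8.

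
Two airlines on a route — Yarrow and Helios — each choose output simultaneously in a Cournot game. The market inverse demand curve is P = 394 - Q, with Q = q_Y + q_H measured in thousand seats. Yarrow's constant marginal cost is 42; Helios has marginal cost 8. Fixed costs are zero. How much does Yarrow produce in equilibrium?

106

Yarrow's profit: π_Y = (394 - Q)q_Y - (42q_Y). Setting ∂π_Y/∂q_Y = 0: 352 - 2q_Y - (q_H) = 0.
Helios's first-order condition: 386 - 2q_H - (q_Y) = 0.
So q_Y = (352 - q_H)/2 and q_H = (386 - q_Y)/2.
Substituting one into the other gives q_Y = 106 and q_H = 140.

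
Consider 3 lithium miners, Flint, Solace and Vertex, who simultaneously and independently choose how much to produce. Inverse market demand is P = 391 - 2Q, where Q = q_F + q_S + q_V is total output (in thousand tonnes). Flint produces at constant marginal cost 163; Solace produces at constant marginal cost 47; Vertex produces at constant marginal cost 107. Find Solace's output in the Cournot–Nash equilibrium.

65

Flint's profit: π_F = (391 - 2Q)q_F - (163q_F). Setting ∂π_F/∂q_F = 0: 228 - 4q_F - 2(q_S + q_V) = 0.
Solace's first-order condition: 344 - 4q_S - 2(q_F + q_V) = 0.
Vertex's first-order condition: 284 - 4q_V - 2(q_F + q_S) = 0.
Adding the 3 first-order conditions: 856 − 8Q = 0, so Q = 107.
Back-substituting: q_F = (228 − 214)/2 = 7, q_S = (344 − 214)/2 = 65, q_V = (284 − 214)/2 = 35.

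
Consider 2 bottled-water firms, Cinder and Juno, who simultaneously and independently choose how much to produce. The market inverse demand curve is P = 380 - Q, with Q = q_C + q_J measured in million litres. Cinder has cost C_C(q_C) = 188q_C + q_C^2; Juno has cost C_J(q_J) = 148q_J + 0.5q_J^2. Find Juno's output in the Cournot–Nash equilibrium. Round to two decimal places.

66.91

Cinder's profit: π_C = (380 - Q)q_C - (188q_C + q_C²). Setting ∂π_C/∂q_C = 0: 192 - 4q_C - (q_J) = 0.
Juno's profit: π_J = (380 - Q)q_J - (148q_J + (1/2)q_J²). Setting ∂π_J/∂q_J = 0: 232 - 3q_J - (q_C) = 0.
Best responses: q_C = (192 - q_J)/4, q_J = (232 - q_C)/3.
Substituting one into the other gives q_C = 344/11 and q_J = 736/11.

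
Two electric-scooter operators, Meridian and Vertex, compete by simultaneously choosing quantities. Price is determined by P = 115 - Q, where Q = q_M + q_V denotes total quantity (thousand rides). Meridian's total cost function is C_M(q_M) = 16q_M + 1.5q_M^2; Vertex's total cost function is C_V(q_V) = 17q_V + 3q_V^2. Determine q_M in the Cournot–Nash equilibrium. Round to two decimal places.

Meridian's profit: π_M = (115 - Q)q_M - (16q_M + (3/2)q_M²). Setting ∂π_M/∂q_M = 0: 99 - 5q_M - (q_V) = 0.
Vertex's first-order condition: 98 - 8q_V - (q_M) = 0.
Best responses: q_M = (99 - q_V)/5, q_V = (98 - q_M)/8.
Solving the pair: q_M = 694/39, q_V = 391/39.

17.79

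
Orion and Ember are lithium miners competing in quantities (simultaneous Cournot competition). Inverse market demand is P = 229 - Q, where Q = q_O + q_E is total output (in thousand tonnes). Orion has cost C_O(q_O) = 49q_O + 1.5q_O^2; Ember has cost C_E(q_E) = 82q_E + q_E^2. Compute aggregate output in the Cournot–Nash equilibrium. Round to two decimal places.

59.37

Orion's profit: π_O = (229 - Q)q_O - (49q_O + (3/2)q_O²). Setting ∂π_O/∂q_O = 0: 180 - 5q_O - (q_E) = 0.
Ember's profit: π_E = (229 - Q)q_E - (82q_E + q_E²). Setting ∂π_E/∂q_E = 0: 147 - 4q_E - (q_O) = 0.
So q_O = (180 - q_E)/5 and q_E = (147 - q_O)/4.
Substituting one into the other gives q_O = 573/19 and q_E = 555/19.
Total output Q = 573/19 + 555/19 = 1128/19.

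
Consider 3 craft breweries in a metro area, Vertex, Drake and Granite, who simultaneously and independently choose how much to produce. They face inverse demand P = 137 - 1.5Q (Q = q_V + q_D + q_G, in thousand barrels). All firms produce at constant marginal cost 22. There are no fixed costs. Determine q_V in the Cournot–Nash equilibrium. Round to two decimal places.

19.17

A representative firm's profit is π_i = q_i(137 - 1.5Q) - 22q_i.
First-order condition (treating rivals' output as given): 115 - 3q_i - (3/2)·Σ_{j≠i} q_j = 0.
With identical firms every q_j equals q_i, so Σ_{j≠i} q_j = 2q_i and 115 = 6q_i, giving q_i = 115/6.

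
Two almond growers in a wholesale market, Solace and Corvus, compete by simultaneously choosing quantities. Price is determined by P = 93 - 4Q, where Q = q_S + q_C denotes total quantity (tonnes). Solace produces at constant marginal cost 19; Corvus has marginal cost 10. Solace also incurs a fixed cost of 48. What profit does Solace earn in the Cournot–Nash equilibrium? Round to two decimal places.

69.36

Solace's profit: π_S = (93 - 4Q)q_S - (19q_S). Setting ∂π_S/∂q_S = 0: 74 - 8q_S - 4(q_C) = 0.
Corvus's profit: π_C = (93 - 4Q)q_C - (10q_C). Setting ∂π_C/∂q_C = 0: 83 - 8q_C - 4(q_S) = 0.
So q_S = (74 - 4q_C)/8 and q_C = (83 - 4q_S)/8.
Solving the pair: q_S = 65/12, q_C = 23/3.
Price P = 93 - 4·(157/12) = 122/3.
Solace's profit: (122/3 - 19)·(65/12) - 48 = 69.3611.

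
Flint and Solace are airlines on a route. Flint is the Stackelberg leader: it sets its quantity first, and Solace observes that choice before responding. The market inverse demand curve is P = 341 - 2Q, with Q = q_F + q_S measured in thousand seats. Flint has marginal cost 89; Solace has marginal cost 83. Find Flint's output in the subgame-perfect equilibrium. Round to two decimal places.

The follower Solace best-responds to any q_F: π_S = (341 - 2Q)q_S - 83q_S.
∂π_S/∂q_S = 258 - 2q_F - 4q_S = 0 gives the reaction function q_S = (258 - 2q_F)/4.
The leader anticipates this reaction. Substituting into P = 341 - 2Q gives P = 212 - q_F, so π_F = (212 - q_F)q_F - 89q_F.
Maximising: ∂π_F/∂q_F = 123 - 2q_F = 0, giving q_F = 123/2.
Then q_S = (258 - 2·(123/2))/4 = 135/4.

61.50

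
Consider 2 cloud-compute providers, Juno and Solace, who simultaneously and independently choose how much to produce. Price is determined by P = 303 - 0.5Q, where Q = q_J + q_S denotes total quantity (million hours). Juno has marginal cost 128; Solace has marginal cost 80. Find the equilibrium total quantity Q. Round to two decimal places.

265.33

Juno's profit: π_J = (303 - 0.5Q)q_J - (128q_J). Setting ∂π_J/∂q_J = 0: 175 - q_J - (1/2)(q_S) = 0.
Solace's profit: π_S = (303 - 0.5Q)q_S - (80q_S). Setting ∂π_S/∂q_S = 0: 223 - q_S - (1/2)(q_J) = 0.
So q_J = (175 - (1/2)q_S) and q_S = (223 - (1/2)q_J).
Substituting one into the other gives q_J = 254/3 and q_S = 542/3.
Total output Q = 254/3 + 542/3 = 796/3.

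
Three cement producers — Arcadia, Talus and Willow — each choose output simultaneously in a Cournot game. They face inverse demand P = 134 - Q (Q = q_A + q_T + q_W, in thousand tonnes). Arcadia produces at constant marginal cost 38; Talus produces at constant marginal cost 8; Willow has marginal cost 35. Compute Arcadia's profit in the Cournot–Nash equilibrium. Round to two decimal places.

248.06

Arcadia's profit: π_A = (134 - Q)q_A - (38q_A). Setting ∂π_A/∂q_A = 0: 96 - 2q_A - (q_T + q_W) = 0.
Talus's first-order condition: 126 - 2q_T - (q_A + q_W) = 0.
Willow's first-order condition: 99 - 2q_W - (q_A + q_T) = 0.
Summing all 3 equations gives 321 − 4Q = 0, hence Q = 321/4.
Back-substituting: q_A = (96 − 321/4) = 63/4, q_T = (126 − 321/4) = 183/4, q_W = (99 − 321/4) = 75/4.
Price P = 134 - 321/4 = 215/4.
Arcadia's profit: (215/4 - 38)·(63/4) = 248.0625.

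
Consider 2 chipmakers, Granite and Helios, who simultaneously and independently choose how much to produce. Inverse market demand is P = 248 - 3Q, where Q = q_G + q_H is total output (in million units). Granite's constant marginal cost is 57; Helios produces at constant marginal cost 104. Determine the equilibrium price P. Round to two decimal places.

136.33

Granite's profit: π_G = (248 - 3Q)q_G - (57q_G). Setting ∂π_G/∂q_G = 0: 191 - 6q_G - 3(q_H) = 0.
Helios's profit: π_H = (248 - 3Q)q_H - (104q_H). Setting ∂π_H/∂q_H = 0: 144 - 6q_H - 3(q_G) = 0.
Best responses: q_G = (191 - 3q_H)/6, q_H = (144 - 3q_G)/6.
Solving the pair: q_G = 238/9, q_H = 97/9.
Total output Q = 335/9, so price P = 248 - 3·(335/9) = 409/3.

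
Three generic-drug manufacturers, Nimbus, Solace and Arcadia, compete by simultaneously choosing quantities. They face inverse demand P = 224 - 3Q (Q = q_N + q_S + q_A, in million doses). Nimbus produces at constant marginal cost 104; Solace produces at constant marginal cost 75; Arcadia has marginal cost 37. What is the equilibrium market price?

Nimbus's profit: π_N = (224 - 3Q)q_N - (104q_N). Setting ∂π_N/∂q_N = 0: 120 - 6q_N - 3(q_S + q_A) = 0.
Solace's profit: π_S = (224 - 3Q)q_S - (75q_S). Setting ∂π_S/∂q_S = 0: 149 - 6q_S - 3(q_N + q_A) = 0.
Arcadia's profit: π_A = (224 - 3Q)q_A - (37q_A). Setting ∂π_A/∂q_A = 0: 187 - 6q_A - 3(q_N + q_S) = 0.
Adding the 3 first-order conditions: 456 − 12Q = 0, so Q = 38.
Back-substituting: q_N = (120 − 114)/3 = 2, q_S = (149 − 114)/3 = 35/3, q_A = (187 − 114)/3 = 73/3.
Total output Q = 38, so price P = 224 - 3·38 = 110.

110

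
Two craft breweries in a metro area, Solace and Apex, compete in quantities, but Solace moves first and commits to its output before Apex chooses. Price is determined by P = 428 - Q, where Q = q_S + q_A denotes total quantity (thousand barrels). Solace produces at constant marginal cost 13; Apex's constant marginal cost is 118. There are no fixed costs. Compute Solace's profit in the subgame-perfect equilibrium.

33800

The follower Apex best-responds to any q_S: π_A = (428 - Q)q_A - 118q_A.
Follower FOC: 310 - q_S - 2q_A = 0, so q_A(q_S) = (310 - q_S)/2.
Solace substitutes q_A(q_S) into its own profit: π_S = q_S(428 - q_S - (310 - q_S)/2) - 13q_S = (273 - (1/2)q_S)q_S - 13q_S.
Maximising: ∂π_S/∂q_S = 260 - q_S = 0, giving q_S = 260.
Then q_A = (310 - 260)/2 = 25.
Price P = 428 - 285 = 143.
Solace's profit: (143 - 13)·260 = 33800.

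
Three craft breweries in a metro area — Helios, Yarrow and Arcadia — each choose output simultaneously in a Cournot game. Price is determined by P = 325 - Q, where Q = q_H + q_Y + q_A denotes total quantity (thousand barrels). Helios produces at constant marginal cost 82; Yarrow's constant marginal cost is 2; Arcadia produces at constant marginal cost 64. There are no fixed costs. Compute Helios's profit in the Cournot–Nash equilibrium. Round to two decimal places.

1314.06

Helios's profit: π_H = (325 - Q)q_H - (82q_H). Setting ∂π_H/∂q_H = 0: 243 - 2q_H - (q_Y + q_A) = 0.
Yarrow's first-order condition: 323 - 2q_Y - (q_H + q_A) = 0.
Arcadia's profit: π_A = (325 - Q)q_A - (64q_A). Setting ∂π_A/∂q_A = 0: 261 - 2q_A - (q_H + q_Y) = 0.
Summing all 3 equations gives 827 − 4Q = 0, hence Q = 827/4.
Back-substituting: q_H = (243 − 827/4) = 145/4, q_Y = (323 − 827/4) = 465/4, q_A = (261 − 827/4) = 217/4.
Price P = 325 - 827/4 = 473/4.
Helios's profit: (473/4 - 82)·(145/4) = 1314.0625.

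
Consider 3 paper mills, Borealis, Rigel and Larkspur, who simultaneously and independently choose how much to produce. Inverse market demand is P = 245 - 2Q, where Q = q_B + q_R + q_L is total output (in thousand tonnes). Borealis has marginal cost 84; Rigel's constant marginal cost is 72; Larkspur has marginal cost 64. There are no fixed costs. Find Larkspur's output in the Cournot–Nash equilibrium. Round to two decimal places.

26.13

Borealis's profit: π_B = (245 - 2Q)q_B - (84q_B). Setting ∂π_B/∂q_B = 0: 161 - 4q_B - 2(q_R + q_L) = 0.
Rigel's profit: π_R = (245 - 2Q)q_R - (72q_R). Setting ∂π_R/∂q_R = 0: 173 - 4q_R - 2(q_B + q_L) = 0.
Larkspur's first-order condition: 181 - 4q_L - 2(q_B + q_R) = 0.
Adding the 3 first-order conditions: 515 − 8Q = 0, so Q = 515/8.
Back-substituting: q_B = (161 − 515/4)/2 = 129/8, q_R = (173 − 515/4)/2 = 177/8, q_L = (181 − 515/4)/2 = 209/8.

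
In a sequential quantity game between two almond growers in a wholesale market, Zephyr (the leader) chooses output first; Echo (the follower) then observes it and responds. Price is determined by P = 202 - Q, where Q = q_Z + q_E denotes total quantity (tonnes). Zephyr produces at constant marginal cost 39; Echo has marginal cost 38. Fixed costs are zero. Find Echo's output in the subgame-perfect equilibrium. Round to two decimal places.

The follower Echo best-responds to any q_Z: π_E = (202 - Q)q_E - 38q_E.
∂π_E/∂q_E = 164 - q_Z - 2q_E = 0 gives the reaction function q_E = (164 - q_Z)/2.
Zephyr substitutes q_E(q_Z) into its own profit: π_Z = q_Z(202 - q_Z - (164 - q_Z)/2) - 39q_Z = (120 - (1/2)q_Z)q_Z - 39q_Z.
The leader's first-order condition 81 - q_Z = 0 yields q_Z = 81.
Then q_E = (164 - 81)/2 = 83/2.

41.50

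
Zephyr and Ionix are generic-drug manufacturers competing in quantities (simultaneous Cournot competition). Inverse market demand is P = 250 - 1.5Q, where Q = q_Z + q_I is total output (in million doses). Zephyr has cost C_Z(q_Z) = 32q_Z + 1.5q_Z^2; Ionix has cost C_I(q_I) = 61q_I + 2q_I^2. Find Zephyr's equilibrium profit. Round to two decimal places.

2931.16

Zephyr's profit: π_Z = (250 - 1.5Q)q_Z - (32q_Z + (3/2)q_Z²). Setting ∂π_Z/∂q_Z = 0: 218 - 6q_Z - (3/2)(q_I) = 0.
Ionix's profit: π_I = (250 - 1.5Q)q_I - (61q_I + 2q_I²). Setting ∂π_I/∂q_I = 0: 189 - 7q_I - (3/2)(q_Z) = 0.
Best responses: q_Z = (218 - (3/2)q_I)/6, q_I = (189 - (3/2)q_Z)/7.
Solving the pair: q_Z = 31.2579, q_I = 1076/53.
Price P = 250 - (3/2)·51.5597 = 172.6604.
Zephyr's profit: 172.6604·31.2579 - 32·31.2579 - (3/2)·31.2579² = 2931.1617.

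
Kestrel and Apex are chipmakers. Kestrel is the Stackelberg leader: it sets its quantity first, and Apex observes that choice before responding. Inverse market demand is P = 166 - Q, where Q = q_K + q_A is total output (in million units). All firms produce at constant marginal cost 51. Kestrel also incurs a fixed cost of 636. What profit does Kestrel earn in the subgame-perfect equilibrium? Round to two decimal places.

1017.13

The follower Apex best-responds to any q_K: π_A = (166 - Q)q_A - 51q_A.
Follower FOC: 115 - q_K - 2q_A = 0, so q_A(q_K) = (115 - q_K)/2.
The leader anticipates this reaction. Substituting into P = 166 - Q gives P = 217/2 - (1/2)q_K, so π_K = (217/2 - (1/2)q_K)q_K - 51q_K.
Maximising: ∂π_K/∂q_K = 115/2 - q_K = 0, giving q_K = 115/2.
Then q_A = (115 - 115/2)/2 = 115/4.
Price P = 166 - 345/4 = 319/4.
Kestrel's profit: (319/4 - 51)·(115/2) - 636 = 1017.1250.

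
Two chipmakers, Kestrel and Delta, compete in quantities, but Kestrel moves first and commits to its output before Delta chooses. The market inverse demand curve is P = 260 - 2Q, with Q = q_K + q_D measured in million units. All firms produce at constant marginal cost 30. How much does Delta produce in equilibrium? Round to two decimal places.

28.75

Solve by backward induction. Given q_K, the follower Delta maximises π_D = (260 - 2q_K - 2q_D)q_D - 30q_D.
Follower FOC: 230 - 2q_K - 4q_D = 0, so q_D(q_K) = (230 - 2q_K)/4.
Kestrel substitutes q_D(q_K) into its own profit: π_K = q_K(260 - 2q_K - (230 - 2q_K)/2) - 30q_K = (145 - q_K)q_K - 30q_K.
Maximising: ∂π_K/∂q_K = 115 - 2q_K = 0, giving q_K = 115/2.
Then q_D = (230 - 2·(115/2))/4 = 115/4.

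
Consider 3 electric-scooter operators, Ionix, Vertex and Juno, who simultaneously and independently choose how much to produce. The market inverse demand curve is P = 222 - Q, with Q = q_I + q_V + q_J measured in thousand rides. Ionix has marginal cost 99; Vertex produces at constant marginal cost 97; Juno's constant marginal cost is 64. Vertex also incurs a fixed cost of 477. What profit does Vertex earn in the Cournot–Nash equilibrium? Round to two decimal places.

Ionix's profit: π_I = (222 - Q)q_I - (99q_I). Setting ∂π_I/∂q_I = 0: 123 - 2q_I - (q_V + q_J) = 0.
Vertex's profit: π_V = (222 - Q)q_V - (97q_V). Setting ∂π_V/∂q_V = 0: 125 - 2q_V - (q_I + q_J) = 0.
Juno's first-order condition: 158 - 2q_J - (q_I + q_V) = 0.
Adding the 3 first-order conditions: 406 − 4Q = 0, so Q = 203/2.
Back-substituting: q_I = (123 − 203/2) = 43/2, q_V = (125 − 203/2) = 47/2, q_J = (158 − 203/2) = 113/2.
Price P = 222 - 203/2 = 241/2.
Vertex's profit: (241/2 - 97)·(47/2) - 477 = 301/4.

75.25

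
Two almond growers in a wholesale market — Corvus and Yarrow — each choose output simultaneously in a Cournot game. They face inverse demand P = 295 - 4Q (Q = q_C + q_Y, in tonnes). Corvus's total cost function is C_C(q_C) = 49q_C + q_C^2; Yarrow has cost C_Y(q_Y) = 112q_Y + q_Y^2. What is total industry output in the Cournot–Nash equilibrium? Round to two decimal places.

30.64

Corvus's profit: π_C = (295 - 4Q)q_C - (49q_C + q_C²). Setting ∂π_C/∂q_C = 0: 246 - 10q_C - 4(q_Y) = 0.
Yarrow's first-order condition: 183 - 10q_Y - 4(q_C) = 0.
Best responses: q_C = (246 - 4q_Y)/10, q_Y = (183 - 4q_C)/10.
Substituting one into the other gives q_C = 144/7 and q_Y = 141/14.
Total output Q = 144/7 + 141/14 = 429/14.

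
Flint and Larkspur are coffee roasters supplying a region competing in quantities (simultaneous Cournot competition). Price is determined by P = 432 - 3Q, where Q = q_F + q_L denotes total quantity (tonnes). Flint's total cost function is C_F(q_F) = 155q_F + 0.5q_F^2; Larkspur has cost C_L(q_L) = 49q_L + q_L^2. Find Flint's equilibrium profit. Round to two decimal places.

Flint's profit: π_F = (432 - 3Q)q_F - (155q_F + (1/2)q_F²). Setting ∂π_F/∂q_F = 0: 277 - 7q_F - 3(q_L) = 0.
Larkspur's first-order condition: 383 - 8q_L - 3(q_F) = 0.
So q_F = (277 - 3q_L)/7 and q_L = (383 - 3q_F)/8.
Substituting one into the other gives q_F = 1067/47 and q_L = 1850/47.
Price P = 432 - 3·62.0638 = 245.8085.
Flint's profit: 245.8085·(1067/47) - 155·(1067/47) - (1/2)(1067/47)² = 1803.8531.

1803.85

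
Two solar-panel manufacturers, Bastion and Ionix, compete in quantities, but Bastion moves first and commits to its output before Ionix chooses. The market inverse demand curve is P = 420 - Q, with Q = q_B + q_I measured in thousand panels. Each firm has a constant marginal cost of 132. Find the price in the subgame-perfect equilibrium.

204

The follower Ionix best-responds to any q_B: π_I = (420 - Q)q_I - 132q_I.
Setting the follower's marginal profit to zero, 288 - q_B - 2q_I = 0, i.e. q_I = (288 - q_B)/2.
Bastion substitutes q_I(q_B) into its own profit: π_B = q_B(420 - q_B - (288 - q_B)/2) - 132q_B = (276 - (1/2)q_B)q_B - 132q_B.
The leader's first-order condition 144 - q_B = 0 yields q_B = 144.
Then q_I = (288 - 144)/2 = 72.
Total output Q = 216, so price P = 420 - 216 = 204.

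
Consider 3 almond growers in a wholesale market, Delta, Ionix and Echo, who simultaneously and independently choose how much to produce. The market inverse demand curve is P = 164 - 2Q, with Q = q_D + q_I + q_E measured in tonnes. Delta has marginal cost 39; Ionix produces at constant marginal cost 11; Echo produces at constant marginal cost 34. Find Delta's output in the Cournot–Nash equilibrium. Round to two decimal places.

Delta's profit: π_D = (164 - 2Q)q_D - (39q_D). Setting ∂π_D/∂q_D = 0: 125 - 4q_D - 2(q_I + q_E) = 0.
Ionix's first-order condition: 153 - 4q_I - 2(q_D + q_E) = 0.
Echo's profit: π_E = (164 - 2Q)q_E - (34q_E). Setting ∂π_E/∂q_E = 0: 130 - 4q_E - 2(q_D + q_I) = 0.
Adding the 3 conditions: 408 − 4Q − 4Q = 0, i.e. Q = 51.
Back-substituting: q_D = (125 − 102)/2 = 23/2, q_I = (153 − 102)/2 = 51/2, q_E = (130 − 102)/2 = 14.

11.50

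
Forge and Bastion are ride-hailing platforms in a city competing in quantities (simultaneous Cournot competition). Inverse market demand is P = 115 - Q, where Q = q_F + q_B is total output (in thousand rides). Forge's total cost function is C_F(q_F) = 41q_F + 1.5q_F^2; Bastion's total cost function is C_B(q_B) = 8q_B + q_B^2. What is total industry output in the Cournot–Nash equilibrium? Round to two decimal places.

Forge's profit: π_F = (115 - Q)q_F - (41q_F + (3/2)q_F²). Setting ∂π_F/∂q_F = 0: 74 - 5q_F - (q_B) = 0.
Bastion's first-order condition: 107 - 4q_B - (q_F) = 0.
So q_F = (74 - q_B)/5 and q_B = (107 - q_F)/4.
Solving the pair: q_F = 189/19, q_B = 461/19.
Total output Q = 189/19 + 461/19 = 650/19.

34.21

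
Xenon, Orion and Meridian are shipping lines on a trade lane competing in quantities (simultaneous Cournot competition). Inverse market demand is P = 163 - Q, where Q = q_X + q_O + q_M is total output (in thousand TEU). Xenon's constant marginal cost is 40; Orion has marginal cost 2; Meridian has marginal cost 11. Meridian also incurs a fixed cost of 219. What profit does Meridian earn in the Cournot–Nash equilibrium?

1630

Xenon's profit: π_X = (163 - Q)q_X - (40q_X). Setting ∂π_X/∂q_X = 0: 123 - 2q_X - (q_O + q_M) = 0.
Orion's first-order condition: 161 - 2q_O - (q_X + q_M) = 0.
Meridian's first-order condition: 152 - 2q_M - (q_X + q_O) = 0.
Summing all 3 equations gives 436 − 4Q = 0, hence Q = 109.
Back-substituting: q_X = (123 − 109) = 14, q_O = (161 − 109) = 52, q_M = (152 − 109) = 43.
Price P = 163 - 109 = 54.
Meridian's profit: (54 - 11)·43 - 219 = 1630.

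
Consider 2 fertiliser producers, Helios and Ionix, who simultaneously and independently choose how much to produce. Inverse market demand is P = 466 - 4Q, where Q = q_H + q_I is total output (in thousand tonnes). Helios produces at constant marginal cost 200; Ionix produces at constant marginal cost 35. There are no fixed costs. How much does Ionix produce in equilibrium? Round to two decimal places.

49.67

Helios's profit: π_H = (466 - 4Q)q_H - (200q_H). Setting ∂π_H/∂q_H = 0: 266 - 8q_H - 4(q_I) = 0.
Ionix's first-order condition: 431 - 8q_I - 4(q_H) = 0.
So q_H = (266 - 4q_I)/8 and q_I = (431 - 4q_H)/8.
Substituting one into the other gives q_H = 101/12 and q_I = 149/3.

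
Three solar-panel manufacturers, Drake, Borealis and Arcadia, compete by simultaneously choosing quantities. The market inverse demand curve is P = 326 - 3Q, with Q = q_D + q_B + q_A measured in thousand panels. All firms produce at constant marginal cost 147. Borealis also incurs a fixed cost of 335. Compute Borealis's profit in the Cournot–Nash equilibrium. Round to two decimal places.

A representative firm's profit is π_i = q_i(326 - 3Q) - 147q_i.
First-order condition (treating rivals' output as given): 179 - 6q_i - 3·Σ_{j≠i} q_j = 0.
With identical firms every q_j equals q_i, so Σ_{j≠i} q_j = 2q_i and 179 = 12q_i, giving q_i = 179/12.
Price P = 326 - 3·(179/4) = 767/4.
Borealis's profit: (767/4 - 147)·(179/12) - 335 = 332.5208.

332.52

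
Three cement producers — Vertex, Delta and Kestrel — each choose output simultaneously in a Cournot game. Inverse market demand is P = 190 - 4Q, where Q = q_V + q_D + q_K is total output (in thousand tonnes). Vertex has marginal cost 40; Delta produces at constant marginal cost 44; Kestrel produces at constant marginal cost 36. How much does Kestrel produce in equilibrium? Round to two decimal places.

10.38

Vertex's profit: π_V = (190 - 4Q)q_V - (40q_V). Setting ∂π_V/∂q_V = 0: 150 - 8q_V - 4(q_D + q_K) = 0.
Delta's first-order condition: 146 - 8q_D - 4(q_V + q_K) = 0.
Kestrel's first-order condition: 154 - 8q_K - 4(q_V + q_D) = 0.
Adding the 3 conditions: 450 − 8Q − 8Q = 0, i.e. Q = 225/8.
Back-substituting: q_V = (150 − 225/2)/4 = 75/8, q_D = (146 − 225/2)/4 = 67/8, q_K = (154 − 225/2)/4 = 83/8.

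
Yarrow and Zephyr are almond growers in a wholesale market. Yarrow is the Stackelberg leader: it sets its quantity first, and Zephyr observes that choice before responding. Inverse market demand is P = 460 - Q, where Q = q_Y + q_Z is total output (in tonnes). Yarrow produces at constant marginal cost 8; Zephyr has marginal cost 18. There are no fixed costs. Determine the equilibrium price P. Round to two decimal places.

Solve by backward induction. Given q_Y, the follower Zephyr maximises π_Z = (460 - q_Y - q_Z)q_Z - 18q_Z.
∂π_Z/∂q_Z = 442 - q_Y - 2q_Z = 0 gives the reaction function q_Z = (442 - q_Y)/2.
Yarrow substitutes q_Z(q_Y) into its own profit: π_Y = q_Y(460 - q_Y - (442 - q_Y)/2) - 8q_Y = (239 - (1/2)q_Y)q_Y - 8q_Y.
Leader FOC: 231 - q_Y = 0, so q_Y = 231.
Then q_Z = (442 - 231)/2 = 211/2.
Total output Q = 673/2, so price P = 460 - 673/2 = 247/2.

123.50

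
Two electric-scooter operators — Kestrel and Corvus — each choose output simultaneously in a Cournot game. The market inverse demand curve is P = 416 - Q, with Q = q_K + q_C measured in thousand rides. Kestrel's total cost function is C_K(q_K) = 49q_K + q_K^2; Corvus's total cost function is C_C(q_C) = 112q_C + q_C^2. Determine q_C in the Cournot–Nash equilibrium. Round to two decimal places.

Kestrel's profit: π_K = (416 - Q)q_K - (49q_K + q_K²). Setting ∂π_K/∂q_K = 0: 367 - 4q_K - (q_C) = 0.
Corvus's profit: π_C = (416 - Q)q_C - (112q_C + q_C²). Setting ∂π_C/∂q_C = 0: 304 - 4q_C - (q_K) = 0.
So q_K = (367 - q_C)/4 and q_C = (304 - q_K)/4.
Solving the pair: q_K = 388/5, q_C = 283/5.

56.60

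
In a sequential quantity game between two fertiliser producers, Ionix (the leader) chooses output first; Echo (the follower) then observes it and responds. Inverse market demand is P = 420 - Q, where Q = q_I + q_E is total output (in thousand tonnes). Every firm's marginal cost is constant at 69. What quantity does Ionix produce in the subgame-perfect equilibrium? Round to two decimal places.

175.50

Solve by backward induction. Given q_I, the follower Echo maximises π_E = (420 - q_I - q_E)q_E - 69q_E.
Setting the follower's marginal profit to zero, 351 - q_I - 2q_E = 0, i.e. q_E = (351 - q_I)/2.
Ionix substitutes q_E(q_I) into its own profit: π_I = q_I(420 - q_I - (351 - q_I)/2) - 69q_I = (489/2 - (1/2)q_I)q_I - 69q_I.
The leader's first-order condition 351/2 - q_I = 0 yields q_I = 351/2.
Then q_E = (351 - 351/2)/2 = 351/4.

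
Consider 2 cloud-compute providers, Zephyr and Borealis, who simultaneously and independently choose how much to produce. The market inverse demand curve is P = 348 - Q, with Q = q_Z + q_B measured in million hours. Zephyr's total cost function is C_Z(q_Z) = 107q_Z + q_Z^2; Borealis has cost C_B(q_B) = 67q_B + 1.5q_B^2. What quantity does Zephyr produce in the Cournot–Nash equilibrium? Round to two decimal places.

Zephyr's profit: π_Z = (348 - Q)q_Z - (107q_Z + q_Z²). Setting ∂π_Z/∂q_Z = 0: 241 - 4q_Z - (q_B) = 0.
Borealis's first-order condition: 281 - 5q_B - (q_Z) = 0.
Rearranging gives the reaction functions q_Z = (241 - q_B)/4 and q_B = (281 - q_Z)/5.
Solving the pair: q_Z = 924/19, q_B = 883/19.

48.63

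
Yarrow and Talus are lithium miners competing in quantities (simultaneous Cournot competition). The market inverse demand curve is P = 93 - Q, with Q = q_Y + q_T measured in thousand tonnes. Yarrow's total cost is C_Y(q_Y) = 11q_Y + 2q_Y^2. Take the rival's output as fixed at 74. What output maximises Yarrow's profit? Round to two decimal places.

With the rival's output fixed at 74, Yarrow's profit is π_Y = (93 - 74 - q_Y)q_Y - (11q_Y + 2q_Y²) = (19 - q_Y)q_Y - (11q_Y + 2q_Y²).
∂π_Y/∂q_Y = 8 - 6q_Y = 0, so q_Y = 4/3.

1.33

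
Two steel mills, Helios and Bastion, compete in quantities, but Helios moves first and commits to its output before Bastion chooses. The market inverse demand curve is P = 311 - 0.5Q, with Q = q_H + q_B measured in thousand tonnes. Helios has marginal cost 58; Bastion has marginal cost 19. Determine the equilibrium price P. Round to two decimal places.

111.50

The follower Bastion best-responds to any q_H: π_B = (311 - 0.5Q)q_B - 19q_B.
Follower FOC: 292 - (1/2)q_H - q_B = 0, so q_B(q_H) = (292 - (1/2)q_H).
The leader anticipates this reaction. Substituting into P = 311 - 0.5Q gives P = 165 - (1/4)q_H, so π_H = (165 - (1/4)q_H)q_H - 58q_H.
Leader FOC: 107 - (1/2)q_H = 0, so q_H = 214.
Then q_B = (292 - (1/2)·214) = 185.
Total output Q = 399, so price P = 311 - (1/2)·399 = 223/2.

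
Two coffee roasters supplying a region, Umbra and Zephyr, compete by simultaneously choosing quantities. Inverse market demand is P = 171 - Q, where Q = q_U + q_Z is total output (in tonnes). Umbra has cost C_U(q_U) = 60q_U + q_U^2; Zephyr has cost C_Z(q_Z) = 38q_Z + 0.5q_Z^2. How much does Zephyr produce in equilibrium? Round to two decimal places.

38.27

Umbra's profit: π_U = (171 - Q)q_U - (60q_U + q_U²). Setting ∂π_U/∂q_U = 0: 111 - 4q_U - (q_Z) = 0.
Zephyr's profit: π_Z = (171 - Q)q_Z - (38q_Z + (1/2)q_Z²). Setting ∂π_Z/∂q_Z = 0: 133 - 3q_Z - (q_U) = 0.
So q_U = (111 - q_Z)/4 and q_Z = (133 - q_U)/3.
Substituting one into the other gives q_U = 200/11 and q_Z = 421/11.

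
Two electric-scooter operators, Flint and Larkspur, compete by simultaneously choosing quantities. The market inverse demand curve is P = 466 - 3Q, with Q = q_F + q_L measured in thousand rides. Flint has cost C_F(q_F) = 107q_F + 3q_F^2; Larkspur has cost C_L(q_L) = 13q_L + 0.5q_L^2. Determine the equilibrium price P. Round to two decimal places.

Flint's profit: π_F = (466 - 3Q)q_F - (107q_F + 3q_F²). Setting ∂π_F/∂q_F = 0: 359 - 12q_F - 3(q_L) = 0.
Larkspur's first-order condition: 453 - 7q_L - 3(q_F) = 0.
Best responses: q_F = (359 - 3q_L)/12, q_L = (453 - 3q_F)/7.
Solving the pair: q_F = 1154/75, q_L = 1453/25.
Total output Q = 73.5067, so price P = 466 - 3·73.5067 = 245.4800.

245.48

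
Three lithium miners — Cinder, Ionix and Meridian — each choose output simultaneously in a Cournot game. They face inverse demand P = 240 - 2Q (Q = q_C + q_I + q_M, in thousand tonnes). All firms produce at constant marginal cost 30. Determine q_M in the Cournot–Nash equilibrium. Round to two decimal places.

26.25

Each firm earns π_i = (240 - 2Q)q_i - 30q_i.
First-order condition (treating rivals' output as given): 210 - 4q_i - 2·Σ_{j≠i} q_j = 0.
With identical firms every q_j equals q_i, so Σ_{j≠i} q_j = 2q_i and 210 = 8q_i, giving q_i = 105/4.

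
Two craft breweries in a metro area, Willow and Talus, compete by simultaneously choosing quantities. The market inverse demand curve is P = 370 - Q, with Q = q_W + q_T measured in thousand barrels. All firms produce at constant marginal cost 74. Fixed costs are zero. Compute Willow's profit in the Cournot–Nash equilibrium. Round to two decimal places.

Each firm earns π_i = (370 - Q)q_i - 74q_i.
First-order condition (treating rivals' output as given): 296 - 2q_i - q_j = 0.
With identical firms every q_j equals q_i, so q_j = q_i and 296 = 3q_i, giving q_i = 296/3.
Price P = 370 - 592/3 = 518/3.
Willow's profit: (518/3 - 74)·(296/3) = 9735.1111.

9735.11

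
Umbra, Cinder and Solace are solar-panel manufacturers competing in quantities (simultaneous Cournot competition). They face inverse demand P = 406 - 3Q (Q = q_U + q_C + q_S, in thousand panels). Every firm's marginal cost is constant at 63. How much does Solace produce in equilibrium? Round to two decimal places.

A representative firm's profit is π_i = q_i(406 - 3Q) - 63q_i.
Setting ∂π_i/∂q_i = 0 with rivals' quantities fixed: 343 - 6q_i - 3·Σ_{j≠i} q_j = 0.
With identical firms every q_j equals q_i, so Σ_{j≠i} q_j = 2q_i and 343 = 12q_i, giving q_i = 343/12.

28.58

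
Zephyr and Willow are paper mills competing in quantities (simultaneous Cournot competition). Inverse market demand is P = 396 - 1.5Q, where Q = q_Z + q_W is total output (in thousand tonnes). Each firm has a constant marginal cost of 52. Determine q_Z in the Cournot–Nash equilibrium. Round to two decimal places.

A representative firm's profit is π_i = q_i(396 - 1.5Q) - 52q_i.
Setting ∂π_i/∂q_i = 0 with rivals' quantities fixed: 344 - 3q_i - (3/2)q_j = 0.
By symmetry each firm produces the same amount; substituting q_j = q_i yields q_i = 344/(9/2) = 688/9.

76.44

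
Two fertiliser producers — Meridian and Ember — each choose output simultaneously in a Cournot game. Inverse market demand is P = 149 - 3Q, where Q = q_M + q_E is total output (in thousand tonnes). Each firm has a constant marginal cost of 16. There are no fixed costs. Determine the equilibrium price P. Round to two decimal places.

Each firm earns π_i = (149 - 3Q)q_i - 16q_i.
Setting ∂π_i/∂q_i = 0 with rivals' quantities fixed: 133 - 6q_i - 3q_j = 0.
By symmetry each firm produces the same amount; substituting q_j = q_i yields q_i = 133/9.
Total output Q = 266/9, so price P = 149 - 3·(266/9) = 181/3.

60.33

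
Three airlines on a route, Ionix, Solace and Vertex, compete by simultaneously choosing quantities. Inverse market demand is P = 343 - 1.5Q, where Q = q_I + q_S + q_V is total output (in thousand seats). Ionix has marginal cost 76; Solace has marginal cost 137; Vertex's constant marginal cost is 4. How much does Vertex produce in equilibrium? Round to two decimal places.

90.67

Ionix's profit: π_I = (343 - 1.5Q)q_I - (76q_I). Setting ∂π_I/∂q_I = 0: 267 - 3q_I - (3/2)(q_S + q_V) = 0.
Solace's profit: π_S = (343 - 1.5Q)q_S - (137q_S). Setting ∂π_S/∂q_S = 0: 206 - 3q_S - (3/2)(q_I + q_V) = 0.
Vertex's first-order condition: 339 - 3q_V - (3/2)(q_I + q_S) = 0.
Summing all 3 equations gives 812 − 6Q = 0, hence Q = 406/3.
Back-substituting: q_I = (267 − 203)/(3/2) = 128/3, q_S = (206 − 203)/(3/2) = 2, q_V = (339 − 203)/(3/2) = 272/3.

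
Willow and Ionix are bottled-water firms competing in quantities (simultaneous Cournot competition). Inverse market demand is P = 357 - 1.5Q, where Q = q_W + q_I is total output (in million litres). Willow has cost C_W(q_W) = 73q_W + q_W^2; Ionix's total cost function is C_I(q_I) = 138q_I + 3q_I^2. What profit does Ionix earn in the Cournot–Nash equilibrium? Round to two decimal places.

Willow's profit: π_W = (357 - 1.5Q)q_W - (73q_W + q_W²). Setting ∂π_W/∂q_W = 0: 284 - 5q_W - (3/2)(q_I) = 0.
Ionix's first-order condition: 219 - 9q_I - (3/2)(q_W) = 0.
So q_W = (284 - (3/2)q_I)/5 and q_I = (219 - (3/2)q_W)/9.
Substituting one into the other gives q_W = 990/19 and q_I = 892/57.
Price P = 357 - (3/2)·67.7544 = 255.3684.
Ionix's profit: 255.3684·(892/57) - 138·(892/57) - 3(892/57)² = 1102.0277.

1102.03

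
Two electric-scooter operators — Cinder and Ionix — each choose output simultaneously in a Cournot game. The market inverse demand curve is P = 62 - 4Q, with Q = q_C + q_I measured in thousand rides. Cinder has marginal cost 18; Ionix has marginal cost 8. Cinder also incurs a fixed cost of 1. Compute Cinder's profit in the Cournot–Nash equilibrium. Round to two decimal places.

Cinder's profit: π_C = (62 - 4Q)q_C - (18q_C). Setting ∂π_C/∂q_C = 0: 44 - 8q_C - 4(q_I) = 0.
Ionix's first-order condition: 54 - 8q_I - 4(q_C) = 0.
So q_C = (44 - 4q_I)/8 and q_I = (54 - 4q_C)/8.
Solving the pair: q_C = 17/6, q_I = 16/3.
Price P = 62 - 4·(49/6) = 88/3.
Cinder's profit: (88/3 - 18)·(17/6) - 1 = 280/9.

31.11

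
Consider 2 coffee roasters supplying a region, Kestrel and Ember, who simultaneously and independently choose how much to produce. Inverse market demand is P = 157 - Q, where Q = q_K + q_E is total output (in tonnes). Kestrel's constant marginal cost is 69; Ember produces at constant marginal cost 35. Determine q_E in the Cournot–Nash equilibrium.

52

Kestrel's profit: π_K = (157 - Q)q_K - (69q_K). Setting ∂π_K/∂q_K = 0: 88 - 2q_K - (q_E) = 0.
Ember's first-order condition: 122 - 2q_E - (q_K) = 0.
So q_K = (88 - q_E)/2 and q_E = (122 - q_K)/2.
Solving the pair: q_K = 18, q_E = 52.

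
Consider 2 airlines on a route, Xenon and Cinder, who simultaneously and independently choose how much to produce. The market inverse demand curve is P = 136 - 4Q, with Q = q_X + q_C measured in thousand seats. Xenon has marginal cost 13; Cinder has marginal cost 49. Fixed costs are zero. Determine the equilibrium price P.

66

Xenon's profit: π_X = (136 - 4Q)q_X - (13q_X). Setting ∂π_X/∂q_X = 0: 123 - 8q_X - 4(q_C) = 0.
Cinder's profit: π_C = (136 - 4Q)q_C - (49q_C). Setting ∂π_C/∂q_C = 0: 87 - 8q_C - 4(q_X) = 0.
Rearranging gives the reaction functions q_X = (123 - 4q_C)/8 and q_C = (87 - 4q_X)/8.
Substituting one into the other gives q_X = 53/4 and q_C = 17/4.
Total output Q = 35/2, so price P = 136 - 4·(35/2) = 66.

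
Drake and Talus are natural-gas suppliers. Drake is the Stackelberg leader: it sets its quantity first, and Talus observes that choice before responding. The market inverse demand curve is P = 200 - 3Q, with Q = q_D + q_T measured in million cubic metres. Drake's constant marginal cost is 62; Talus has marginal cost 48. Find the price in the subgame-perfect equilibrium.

93

Solve by backward induction. Given q_D, the follower Talus maximises π_T = (200 - 3q_D - 3q_T)q_T - 48q_T.
Follower FOC: 152 - 3q_D - 6q_T = 0, so q_T(q_D) = (152 - 3q_D)/6.
The leader anticipates this reaction. Substituting into P = 200 - 3Q gives P = 124 - (3/2)q_D, so π_D = (124 - (3/2)q_D)q_D - 62q_D.
The leader's first-order condition 62 - 3q_D = 0 yields q_D = 62/3.
Then q_T = (152 - 3·(62/3))/6 = 15.
Total output Q = 107/3, so price P = 200 - 3·(107/3) = 93.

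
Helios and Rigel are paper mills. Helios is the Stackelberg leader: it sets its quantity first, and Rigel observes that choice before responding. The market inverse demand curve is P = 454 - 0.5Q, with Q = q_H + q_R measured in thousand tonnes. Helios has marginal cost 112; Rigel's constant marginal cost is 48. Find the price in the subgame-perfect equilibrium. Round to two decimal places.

181.50

The follower Rigel best-responds to any q_H: π_R = (454 - 0.5Q)q_R - 48q_R.
Setting the follower's marginal profit to zero, 406 - (1/2)q_H - q_R = 0, i.e. q_R = (406 - (1/2)q_H).
Helios substitutes q_R(q_H) into its own profit: π_H = q_H(454 - (1/2)q_H - (406 - (1/2)q_H)/2) - 112q_H = (251 - (1/4)q_H)q_H - 112q_H.
Leader FOC: 139 - (1/2)q_H = 0, so q_H = 278.
Then q_R = (406 - (1/2)·278) = 267.
Total output Q = 545, so price P = 454 - (1/2)·545 = 363/2.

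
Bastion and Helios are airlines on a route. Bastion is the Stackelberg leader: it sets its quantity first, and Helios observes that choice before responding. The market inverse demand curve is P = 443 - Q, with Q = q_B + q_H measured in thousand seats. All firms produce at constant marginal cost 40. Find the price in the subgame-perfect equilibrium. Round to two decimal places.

140.75

Solve by backward induction. Given q_B, the follower Helios maximises π_H = (443 - q_B - q_H)q_H - 40q_H.
Setting the follower's marginal profit to zero, 403 - q_B - 2q_H = 0, i.e. q_H = (403 - q_B)/2.
Bastion substitutes q_H(q_B) into its own profit: π_B = q_B(443 - q_B - (403 - q_B)/2) - 40q_B = (483/2 - (1/2)q_B)q_B - 40q_B.
Leader FOC: 403/2 - q_B = 0, so q_B = 403/2.
Then q_H = (403 - 403/2)/2 = 403/4.
Total output Q = 1209/4, so price P = 443 - 1209/4 = 563/4.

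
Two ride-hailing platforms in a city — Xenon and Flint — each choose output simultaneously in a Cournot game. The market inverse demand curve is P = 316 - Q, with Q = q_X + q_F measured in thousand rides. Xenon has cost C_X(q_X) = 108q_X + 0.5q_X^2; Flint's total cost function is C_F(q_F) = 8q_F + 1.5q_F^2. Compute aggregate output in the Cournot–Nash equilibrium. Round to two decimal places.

103.43

Xenon's profit: π_X = (316 - Q)q_X - (108q_X + (1/2)q_X²). Setting ∂π_X/∂q_X = 0: 208 - 3q_X - (q_F) = 0.
Flint's first-order condition: 308 - 5q_F - (q_X) = 0.
So q_X = (208 - q_F)/3 and q_F = (308 - q_X)/5.
Solving the pair: q_X = 366/7, q_F = 358/7.
Total output Q = 366/7 + 358/7 = 724/7.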